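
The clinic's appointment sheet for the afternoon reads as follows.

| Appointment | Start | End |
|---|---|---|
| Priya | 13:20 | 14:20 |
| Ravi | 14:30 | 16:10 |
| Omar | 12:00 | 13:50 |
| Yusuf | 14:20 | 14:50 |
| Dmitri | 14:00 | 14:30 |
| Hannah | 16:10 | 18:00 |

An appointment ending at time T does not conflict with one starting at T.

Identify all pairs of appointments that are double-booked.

Dmitri & Priya, Dmitri & Yusuf, Omar & Priya, Ravi & Yusuf

Sorted by start: Omar, Priya, Dmitri, Yusuf, Ravi, Hannah.
Priya starts before Omar ends → Omar and Priya overlap.
Dmitri starts after Omar ends, so Omar has no further overlaps.
Dmitri starts before Priya ends → Priya and Dmitri overlap.
Yusuf starts exactly when Priya ends (back-to-back, no overlap), so Priya has no further overlaps.
Yusuf starts before Dmitri ends → Dmitri and Yusuf overlap.
Ravi starts exactly when Dmitri ends (back-to-back, no overlap), so Dmitri has no further overlaps.
Ravi starts before Yusuf ends → Yusuf and Ravi overlap.
Hannah starts after Yusuf ends.
Hannah starts exactly when Ravi ends (back-to-back, no overlap).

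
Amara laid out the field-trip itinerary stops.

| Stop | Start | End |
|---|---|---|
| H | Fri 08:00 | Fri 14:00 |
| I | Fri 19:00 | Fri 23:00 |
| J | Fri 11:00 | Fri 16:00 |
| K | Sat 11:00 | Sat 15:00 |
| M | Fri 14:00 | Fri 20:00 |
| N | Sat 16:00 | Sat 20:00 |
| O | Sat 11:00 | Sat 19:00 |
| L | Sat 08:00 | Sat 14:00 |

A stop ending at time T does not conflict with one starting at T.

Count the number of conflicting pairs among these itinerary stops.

7

Sorted by start: H, J, M, I, L, K, O, N.
J starts before H ends → H and J overlap.
M starts exactly when H ends (back-to-back, no overlap); H is clear from here.
M starts before J ends → J and M overlap.
I starts after J ends; J is clear from here.
I starts before M ends → M and I overlap.
L starts after M ends; M is clear from here.
L starts after I ends; I is clear from here.
K starts before L ends → L and K overlap.
O starts before L ends → L and O overlap.
N starts after L ends.
O starts before K ends → K and O overlap.
N starts after K ends.
N starts before O ends → O and N overlap.
Overlapping pairs: H & J, I & M, J & M, K & L, K & O, L & O, N & O — 7 in total.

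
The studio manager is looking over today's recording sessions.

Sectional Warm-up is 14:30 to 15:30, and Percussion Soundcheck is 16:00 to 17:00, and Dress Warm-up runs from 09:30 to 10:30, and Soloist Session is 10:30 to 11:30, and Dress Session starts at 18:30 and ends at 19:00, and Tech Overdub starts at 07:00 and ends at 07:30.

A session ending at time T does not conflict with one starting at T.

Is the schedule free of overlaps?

Yes

Check each pair: they overlap iff neither finishes before the other starts.
Sorted by start: Tech Overdub, Dress Warm-up, Soloist Session, Sectional Warm-up, Percussion Soundcheck, Dress Session.
Dress Warm-up starts after Tech Overdub ends; Tech Overdub is clear from here.
Soloist Session starts exactly when Dress Warm-up ends (back-to-back, no overlap); Dress Warm-up is clear from here.
Sectional Warm-up starts after Soloist Session ends; Soloist Session is clear from here.
Percussion Soundcheck starts after Sectional Warm-up ends; Sectional Warm-up is clear from here.
Dress Session starts after Percussion Soundcheck ends.
Every pair is clear; the schedule has no overlaps.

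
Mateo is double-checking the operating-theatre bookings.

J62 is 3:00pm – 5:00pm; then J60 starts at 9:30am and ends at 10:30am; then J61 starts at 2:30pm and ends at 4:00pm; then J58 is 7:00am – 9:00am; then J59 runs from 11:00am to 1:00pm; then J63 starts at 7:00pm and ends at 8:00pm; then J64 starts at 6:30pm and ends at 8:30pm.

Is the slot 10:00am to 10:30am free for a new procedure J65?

No — it overlaps J60

J58: ends 9:00am at or before J65 starts 10:00am → clear.
J60: starts 9:30am before J65 ends 10:30am, and ends 10:30am after J65 starts 10:00am → overlap.
J59: starts 11:00am at or after J65 ends 10:30am → clear.
J61: starts 2:30pm at or after J65 ends 10:30am → clear.
J62: starts 3:00pm at or after J65 ends 10:30am → clear.
J64: starts 6:30pm at or after J65 ends 10:30am → clear.
J63: starts 7:00pm at or after J65 ends 10:30am → clear.
J65 overlaps J60.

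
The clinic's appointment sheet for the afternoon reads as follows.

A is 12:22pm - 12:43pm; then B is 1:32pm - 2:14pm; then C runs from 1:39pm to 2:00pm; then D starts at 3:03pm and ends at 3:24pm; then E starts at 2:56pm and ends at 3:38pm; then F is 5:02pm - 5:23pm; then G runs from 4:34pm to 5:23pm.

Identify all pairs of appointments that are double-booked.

Sorted by start: A, B, C, E, D, G, F.
B starts after A ends; A is clear from here.
C starts before B ends → B and C overlap.
E starts after B ends; B is clear from here.
E starts after C ends; C is clear from here.
D starts before E ends → E and D overlap.
G starts after E ends; E is clear from here.
G starts after D ends; D is clear from here.
F starts before G ends → G and F overlap.

B & C, D & E, F & G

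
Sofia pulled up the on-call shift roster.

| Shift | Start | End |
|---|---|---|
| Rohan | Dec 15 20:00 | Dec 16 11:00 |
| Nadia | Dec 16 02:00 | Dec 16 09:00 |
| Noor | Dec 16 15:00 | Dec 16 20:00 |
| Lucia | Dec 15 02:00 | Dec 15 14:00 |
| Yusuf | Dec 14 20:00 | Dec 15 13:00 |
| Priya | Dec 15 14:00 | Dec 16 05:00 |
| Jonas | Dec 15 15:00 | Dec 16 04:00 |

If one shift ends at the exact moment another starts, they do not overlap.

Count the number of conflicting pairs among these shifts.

7

Two intervals overlap when each starts before the other ends.
Sorted by start: Yusuf, Lucia, Priya, Jonas, Rohan, Nadia, Noor.
Lucia starts before Yusuf ends → Yusuf and Lucia overlap.
Priya starts after Yusuf ends, so Yusuf has no further overlaps.
Priya starts exactly when Lucia ends (back-to-back, no overlap), so Lucia has no further overlaps.
Jonas starts before Priya ends → Priya and Jonas overlap.
Rohan starts before Priya ends → Priya and Rohan overlap.
Nadia starts before Priya ends → Priya and Nadia overlap.
Noor starts after Priya ends.
Rohan starts before Jonas ends → Jonas and Rohan overlap.
Nadia starts before Jonas ends → Jonas and Nadia overlap.
Noor starts after Jonas ends.
Nadia starts before Rohan ends → Rohan and Nadia overlap.
Noor starts after Rohan ends.
Noor starts after Nadia ends.
Overlapping pairs: Jonas & Nadia, Jonas & Priya, Jonas & Rohan, Lucia & Yusuf, Nadia & Priya, Nadia & Rohan, Priya & Rohan — 7 in total.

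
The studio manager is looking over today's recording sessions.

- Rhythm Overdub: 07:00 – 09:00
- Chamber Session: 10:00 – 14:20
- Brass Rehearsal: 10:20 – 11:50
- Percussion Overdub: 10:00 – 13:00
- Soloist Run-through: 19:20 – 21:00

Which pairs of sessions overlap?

Sorted by start: Rhythm Overdub, Percussion Overdub, Chamber Session, Brass Rehearsal, Soloist Run-through.
Percussion Overdub starts after Rhythm Overdub ends, so nothing later overlaps Rhythm Overdub either.
Chamber Session starts before Percussion Overdub ends → Percussion Overdub and Chamber Session overlap.
Brass Rehearsal starts before Percussion Overdub ends → Percussion Overdub and Brass Rehearsal overlap.
Soloist Run-through starts after Percussion Overdub ends.
Brass Rehearsal starts before Chamber Session ends → Chamber Session and Brass Rehearsal overlap.
Soloist Run-through starts after Chamber Session ends.
Soloist Run-through starts after Brass Rehearsal ends.

Brass Rehearsal & Chamber Session, Brass Rehearsal & Percussion Overdub, Chamber Session & Percussion Overdub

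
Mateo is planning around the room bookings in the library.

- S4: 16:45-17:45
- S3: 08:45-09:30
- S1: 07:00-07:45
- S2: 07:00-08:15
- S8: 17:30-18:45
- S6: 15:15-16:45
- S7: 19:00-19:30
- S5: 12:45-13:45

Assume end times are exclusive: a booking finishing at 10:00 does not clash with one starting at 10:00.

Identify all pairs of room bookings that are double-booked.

Sorted by start: S1, S2, S3, S5, S6, S4, S8, S7.
S2 starts before S1 ends → S1 and S2 overlap.
S3 starts after S1 ends; S1 is clear from here.
S3 starts after S2 ends; S2 is clear from here.
S5 starts after S3 ends; S3 is clear from here.
S6 starts after S5 ends; S5 is clear from here.
S4 starts exactly when S6 ends (back-to-back, no overlap); S6 is clear from here.
S8 starts before S4 ends → S4 and S8 overlap.
S7 starts after S4 ends.
S7 starts after S8 ends.

S1 & S2, S4 & S8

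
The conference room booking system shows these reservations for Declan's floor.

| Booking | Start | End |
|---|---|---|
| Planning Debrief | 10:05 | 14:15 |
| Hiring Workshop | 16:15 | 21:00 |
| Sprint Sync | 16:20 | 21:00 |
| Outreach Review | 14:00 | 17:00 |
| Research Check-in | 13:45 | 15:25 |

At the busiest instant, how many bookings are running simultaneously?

Sort all start/end points and keep a running count:
10:05 start Planning Debrief → 1
13:45 start Research Check-in → 2
14:00 start Outreach Review → 3
14:15 end Planning Debrief → 2
15:25 end Research Check-in → 1
16:15 start Hiring Workshop → 2
16:20 start Sprint Sync → 3
17:00 end Outreach Review → 2
21:00 end Hiring Workshop → 1
21:00 end Sprint Sync → 0
Peak is 3, at 14:00 (Outreach Review, Planning Debrief, Research Check-in).

3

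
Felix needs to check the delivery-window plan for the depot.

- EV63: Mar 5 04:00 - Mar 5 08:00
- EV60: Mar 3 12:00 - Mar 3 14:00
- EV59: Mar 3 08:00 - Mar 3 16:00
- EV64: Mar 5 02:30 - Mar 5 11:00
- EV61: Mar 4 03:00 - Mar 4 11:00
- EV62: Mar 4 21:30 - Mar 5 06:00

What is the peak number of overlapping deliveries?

3

Sort all start/end points and keep a running count:
Mar 3 08:00 start EV59 → 1
Mar 3 12:00 start EV60 → 2
Mar 3 14:00 end EV60 → 1
Mar 3 16:00 end EV59 → 0
Mar 4 03:00 start EV61 → 1
Mar 4 11:00 end EV61 → 0
Mar 4 21:30 start EV62 → 1
Mar 5 02:30 start EV64 → 2
Mar 5 04:00 start EV63 → 3
Mar 5 06:00 end EV62 → 2
Mar 5 08:00 end EV63 → 1
Mar 5 11:00 end EV64 → 0
Peak is 3, at Mar 5 04:00 (EV62, EV63, EV64).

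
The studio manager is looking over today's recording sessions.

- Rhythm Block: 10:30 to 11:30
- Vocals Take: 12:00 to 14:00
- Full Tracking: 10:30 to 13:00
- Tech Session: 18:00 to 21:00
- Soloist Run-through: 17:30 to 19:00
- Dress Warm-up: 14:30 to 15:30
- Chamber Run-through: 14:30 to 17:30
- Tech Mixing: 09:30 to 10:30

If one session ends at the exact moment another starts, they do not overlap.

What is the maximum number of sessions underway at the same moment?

Walk through starts and ends in time order (an end at T is processed before a start at T):
09:30 start Tech Mixing → 1
10:30 end Tech Mixing → 0
10:30 start Full Tracking → 1
10:30 start Rhythm Block → 2
11:30 end Rhythm Block → 1
12:00 start Vocals Take → 2
13:00 end Full Tracking → 1
14:00 end Vocals Take → 0
14:30 start Chamber Run-through → 1
14:30 start Dress Warm-up → 2
15:30 end Dress Warm-up → 1
17:30 end Chamber Run-through → 0
17:30 start Soloist Run-through → 1
18:00 start Tech Session → 2
19:00 end Soloist Run-through → 1
21:00 end Tech Session → 0
Peak is 2, at 10:30 (Full Tracking, Rhythm Block).

2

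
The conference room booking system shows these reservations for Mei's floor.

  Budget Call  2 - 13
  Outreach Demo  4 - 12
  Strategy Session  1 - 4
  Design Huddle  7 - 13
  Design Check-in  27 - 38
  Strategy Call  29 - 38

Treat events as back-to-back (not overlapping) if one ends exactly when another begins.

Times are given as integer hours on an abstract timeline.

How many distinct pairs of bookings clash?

Sorted by start: Strategy Session, Budget Call, Outreach Demo, Design Huddle, Design Check-in, Strategy Call.
Budget Call starts before Strategy Session ends → Strategy Session and Budget Call overlap.
Outreach Demo starts exactly when Strategy Session ends (back-to-back, no overlap) — done with Strategy Session.
Outreach Demo starts before Budget Call ends → Budget Call and Outreach Demo overlap.
Design Huddle starts before Budget Call ends → Budget Call and Design Huddle overlap.
Design Check-in starts after Budget Call ends — done with Budget Call.
Design Huddle starts before Outreach Demo ends → Outreach Demo and Design Huddle overlap.
Design Check-in starts after Outreach Demo ends — done with Outreach Demo.
Design Check-in starts after Design Huddle ends — done with Design Huddle.
Strategy Call starts before Design Check-in ends → Design Check-in and Strategy Call overlap.
Overlapping pairs: Budget Call & Design Huddle, Budget Call & Outreach Demo, Budget Call & Strategy Session, Design Check-in & Strategy Call, Design Huddle & Outreach Demo — 5 in total.

5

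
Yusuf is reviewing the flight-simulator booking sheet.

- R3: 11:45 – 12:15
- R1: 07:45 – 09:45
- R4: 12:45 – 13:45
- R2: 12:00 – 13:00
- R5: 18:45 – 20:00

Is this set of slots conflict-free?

No

Check each pair: they overlap iff neither finishes before the other starts.
Sorted by start: R1, R3, R2, R4, R5.
R3 starts after R1 ends, so R1 has no further overlaps.
R2 starts before R3 ends → R3 and R2 overlap.
That's a conflict, so the schedule is not conflict-free.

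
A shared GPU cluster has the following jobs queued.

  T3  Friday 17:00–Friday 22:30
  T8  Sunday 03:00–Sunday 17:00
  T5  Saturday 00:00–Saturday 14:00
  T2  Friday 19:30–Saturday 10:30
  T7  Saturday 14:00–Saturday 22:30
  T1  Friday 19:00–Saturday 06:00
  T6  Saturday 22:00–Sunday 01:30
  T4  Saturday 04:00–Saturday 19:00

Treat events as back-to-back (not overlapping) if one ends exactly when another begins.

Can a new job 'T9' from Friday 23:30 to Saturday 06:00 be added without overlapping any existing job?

No — it overlaps T1, T2, T4, T5

T3: ends Friday 22:30 at or before T9 starts Friday 23:30 → clear.
T1: starts Friday 19:00 before T9 ends Saturday 06:00, and ends Saturday 06:00 after T9 starts Friday 23:30 → overlap.
T2: starts Friday 19:30 before T9 ends Saturday 06:00, and ends Saturday 10:30 after T9 starts Friday 23:30 → overlap.
T5: starts Saturday 00:00 before T9 ends Saturday 06:00, and ends Saturday 14:00 after T9 starts Friday 23:30 → overlap.
T4: starts Saturday 04:00 before T9 ends Saturday 06:00, and ends Saturday 19:00 after T9 starts Friday 23:30 → overlap.
T7: starts Saturday 14:00 at or after T9 ends Saturday 06:00 → clear.
T6: starts Saturday 22:00 at or after T9 ends Saturday 06:00 → clear.
T8: starts Sunday 03:00 at or after T9 ends Saturday 06:00 → clear.
T9 overlaps T1, T2, T4, T5.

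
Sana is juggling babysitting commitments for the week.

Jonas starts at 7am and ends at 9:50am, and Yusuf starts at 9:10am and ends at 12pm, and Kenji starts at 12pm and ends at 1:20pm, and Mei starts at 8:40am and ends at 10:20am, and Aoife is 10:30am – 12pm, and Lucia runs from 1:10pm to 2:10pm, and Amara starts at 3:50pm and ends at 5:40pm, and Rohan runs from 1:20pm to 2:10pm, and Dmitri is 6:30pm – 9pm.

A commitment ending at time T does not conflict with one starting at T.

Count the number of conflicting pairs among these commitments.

Sorted by start: Jonas, Mei, Yusuf, Aoife, Kenji, Lucia, Rohan, Amara, Dmitri.
Mei starts before Jonas ends → Jonas and Mei overlap.
Yusuf starts before Jonas ends → Jonas and Yusuf overlap.
Aoife starts after Jonas ends — done with Jonas.
Yusuf starts before Mei ends → Mei and Yusuf overlap.
Aoife starts after Mei ends — done with Mei.
Aoife starts before Yusuf ends → Yusuf and Aoife overlap.
Kenji starts exactly when Yusuf ends (back-to-back, no overlap) — done with Yusuf.
Kenji starts exactly when Aoife ends (back-to-back, no overlap) — done with Aoife.
Lucia starts before Kenji ends → Kenji and Lucia overlap.
Rohan starts exactly when Kenji ends (back-to-back, no overlap) — done with Kenji.
Rohan starts before Lucia ends → Lucia and Rohan overlap.
Amara starts after Lucia ends — done with Lucia.
Amara starts after Rohan ends — done with Rohan.
Dmitri starts after Amara ends.
Overlapping pairs: Aoife & Yusuf, Jonas & Mei, Jonas & Yusuf, Kenji & Lucia, Lucia & Rohan, Mei & Yusuf — 6 in total.

6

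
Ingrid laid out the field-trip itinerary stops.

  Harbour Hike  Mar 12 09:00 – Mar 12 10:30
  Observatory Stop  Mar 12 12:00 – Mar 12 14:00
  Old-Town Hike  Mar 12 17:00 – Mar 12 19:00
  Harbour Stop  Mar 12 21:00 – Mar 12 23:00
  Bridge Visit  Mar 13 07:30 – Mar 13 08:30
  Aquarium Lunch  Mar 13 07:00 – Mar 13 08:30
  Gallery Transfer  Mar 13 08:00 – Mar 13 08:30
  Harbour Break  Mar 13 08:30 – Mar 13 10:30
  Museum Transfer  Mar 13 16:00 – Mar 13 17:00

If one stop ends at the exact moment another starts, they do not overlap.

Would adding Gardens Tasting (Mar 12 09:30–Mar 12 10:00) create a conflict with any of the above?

Harbour Hike: starts Mar 12 09:00 before Gardens Tasting ends Mar 12 10:00, and ends Mar 12 10:30 after Gardens Tasting starts Mar 12 09:30 → overlap.
Observatory Stop: starts Mar 12 12:00 at or after Gardens Tasting ends Mar 12 10:00 → clear.
Old-Town Hike: starts Mar 12 17:00 at or after Gardens Tasting ends Mar 12 10:00 → clear.
Harbour Stop: starts Mar 12 21:00 at or after Gardens Tasting ends Mar 12 10:00 → clear.
Aquarium Lunch: starts Mar 13 07:00 at or after Gardens Tasting ends Mar 12 10:00 → clear.
Bridge Visit: starts Mar 13 07:30 at or after Gardens Tasting ends Mar 12 10:00 → clear.
Gallery Transfer: starts Mar 13 08:00 at or after Gardens Tasting ends Mar 12 10:00 → clear.
Harbour Break: starts Mar 13 08:30 at or after Gardens Tasting ends Mar 12 10:00 → clear.
Museum Transfer: starts Mar 13 16:00 at or after Gardens Tasting ends Mar 12 10:00 → clear.
Gardens Tasting overlaps Harbour Hike.

Yes — it overlaps Harbour Hike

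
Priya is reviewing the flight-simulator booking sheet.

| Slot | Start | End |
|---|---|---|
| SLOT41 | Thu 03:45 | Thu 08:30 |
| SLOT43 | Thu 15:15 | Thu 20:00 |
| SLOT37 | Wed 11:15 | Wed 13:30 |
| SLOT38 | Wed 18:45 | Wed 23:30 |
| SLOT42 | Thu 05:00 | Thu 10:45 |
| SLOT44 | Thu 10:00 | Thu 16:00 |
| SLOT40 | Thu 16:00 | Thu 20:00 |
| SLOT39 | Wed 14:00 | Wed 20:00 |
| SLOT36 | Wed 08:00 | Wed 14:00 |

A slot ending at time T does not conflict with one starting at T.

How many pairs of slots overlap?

Sorted by start: SLOT36, SLOT37, SLOT39, SLOT38, SLOT41, SLOT42, SLOT44, SLOT43, SLOT40.
SLOT37 starts before SLOT36 ends → SLOT36 and SLOT37 overlap.
SLOT39 starts exactly when SLOT36 ends (back-to-back, no overlap), so nothing later overlaps SLOT36 either.
SLOT39 starts after SLOT37 ends, so nothing later overlaps SLOT37 either.
SLOT38 starts before SLOT39 ends → SLOT39 and SLOT38 overlap.
SLOT41 starts after SLOT39 ends, so nothing later overlaps SLOT39 either.
SLOT41 starts after SLOT38 ends, so nothing later overlaps SLOT38 either.
SLOT42 starts before SLOT41 ends → SLOT41 and SLOT42 overlap.
SLOT44 starts after SLOT41 ends, so nothing later overlaps SLOT41 either.
SLOT44 starts before SLOT42 ends → SLOT42 and SLOT44 overlap.
SLOT43 starts after SLOT42 ends, so nothing later overlaps SLOT42 either.
SLOT43 starts before SLOT44 ends → SLOT44 and SLOT43 overlap.
SLOT40 starts exactly when SLOT44 ends (back-to-back, no overlap).
SLOT40 starts before SLOT43 ends → SLOT43 and SLOT40 overlap.
Overlapping pairs: SLOT36 & SLOT37, SLOT38 & SLOT39, SLOT40 & SLOT43, SLOT41 & SLOT42, SLOT42 & SLOT44, SLOT43 & SLOT44 — 6 in total.

6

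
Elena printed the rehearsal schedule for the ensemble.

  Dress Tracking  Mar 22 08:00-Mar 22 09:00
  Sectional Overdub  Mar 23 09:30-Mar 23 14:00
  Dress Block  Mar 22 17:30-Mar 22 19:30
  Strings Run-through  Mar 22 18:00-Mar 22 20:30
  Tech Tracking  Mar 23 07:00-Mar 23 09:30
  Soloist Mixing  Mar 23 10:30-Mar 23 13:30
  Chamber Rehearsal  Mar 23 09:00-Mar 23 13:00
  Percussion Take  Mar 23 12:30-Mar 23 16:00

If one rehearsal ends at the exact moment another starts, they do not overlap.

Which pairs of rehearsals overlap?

Chamber Rehearsal & Percussion Take, Chamber Rehearsal & Sectional Overdub, Chamber Rehearsal & Soloist Mixing, Chamber Rehearsal & Tech Tracking, Dress Block & Strings Run-through, Percussion Take & Sectional Overdub, Percussion Take & Soloist Mixing, Sectional Overdub & Soloist Mixing

Sorted by start: Dress Tracking, Dress Block, Strings Run-through, Tech Tracking, Chamber Rehearsal, Sectional Overdub, Soloist Mixing, Percussion Take.
Dress Block starts after Dress Tracking ends, so Dress Tracking has no further overlaps.
Strings Run-through starts before Dress Block ends → Dress Block and Strings Run-through overlap.
Tech Tracking starts after Dress Block ends, so Dress Block has no further overlaps.
Tech Tracking starts after Strings Run-through ends, so Strings Run-through has no further overlaps.
Chamber Rehearsal starts before Tech Tracking ends → Tech Tracking and Chamber Rehearsal overlap.
Sectional Overdub starts exactly when Tech Tracking ends (back-to-back, no overlap), so Tech Tracking has no further overlaps.
Sectional Overdub starts before Chamber Rehearsal ends → Chamber Rehearsal and Sectional Overdub overlap.
Soloist Mixing starts before Chamber Rehearsal ends → Chamber Rehearsal and Soloist Mixing overlap.
Percussion Take starts before Chamber Rehearsal ends → Chamber Rehearsal and Percussion Take overlap.
Soloist Mixing starts before Sectional Overdub ends → Sectional Overdub and Soloist Mixing overlap.
Percussion Take starts before Sectional Overdub ends → Sectional Overdub and Percussion Take overlap.
Percussion Take starts before Soloist Mixing ends → Soloist Mixing and Percussion Take overlap.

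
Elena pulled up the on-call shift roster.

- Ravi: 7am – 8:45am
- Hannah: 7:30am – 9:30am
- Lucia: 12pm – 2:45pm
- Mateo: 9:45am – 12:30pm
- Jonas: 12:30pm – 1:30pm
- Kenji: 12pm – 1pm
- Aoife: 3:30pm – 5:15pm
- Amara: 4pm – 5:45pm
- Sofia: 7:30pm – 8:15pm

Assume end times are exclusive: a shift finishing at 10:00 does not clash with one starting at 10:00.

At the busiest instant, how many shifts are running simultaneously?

3

Sweep the timeline, counting +1 at each start and −1 at each end (ends before starts at a tie):
7am start Ravi → 1
7:30am start Hannah → 2
8:45am end Ravi → 1
9:30am end Hannah → 0
9:45am start Mateo → 1
12pm start Kenji → 2
12pm start Lucia → 3
12:30pm end Mateo → 2
12:30pm start Jonas → 3
1pm end Kenji → 2
1:30pm end Jonas → 1
2:45pm end Lucia → 0
3:30pm start Aoife → 1
4pm start Amara → 2
5:15pm end Aoife → 1
5:45pm end Amara → 0
7:30pm start Sofia → 1
8:15pm end Sofia → 0
Peak is 3, at 12pm (Kenji, Lucia, Mateo).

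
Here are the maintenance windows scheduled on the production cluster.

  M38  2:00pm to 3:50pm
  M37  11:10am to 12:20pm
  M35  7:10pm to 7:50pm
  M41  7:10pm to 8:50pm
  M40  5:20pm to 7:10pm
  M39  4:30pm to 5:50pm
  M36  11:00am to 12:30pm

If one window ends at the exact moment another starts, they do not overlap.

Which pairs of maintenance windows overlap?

Check each pair: they overlap iff neither finishes before the other starts.
Sorted by start: M36, M37, M38, M39, M40, M35, M41.
M37 starts before M36 ends → M36 and M37 overlap.
M38 starts after M36 ends, so nothing later overlaps M36 either.
M38 starts after M37 ends, so nothing later overlaps M37 either.
M39 starts after M38 ends, so nothing later overlaps M38 either.
M40 starts before M39 ends → M39 and M40 overlap.
M35 starts after M39 ends, so nothing later overlaps M39 either.
M35 starts exactly when M40 ends (back-to-back, no overlap), so nothing later overlaps M40 either.
M41 starts before M35 ends → M35 and M41 overlap.

M35 & M41, M36 & M37, M39 & M40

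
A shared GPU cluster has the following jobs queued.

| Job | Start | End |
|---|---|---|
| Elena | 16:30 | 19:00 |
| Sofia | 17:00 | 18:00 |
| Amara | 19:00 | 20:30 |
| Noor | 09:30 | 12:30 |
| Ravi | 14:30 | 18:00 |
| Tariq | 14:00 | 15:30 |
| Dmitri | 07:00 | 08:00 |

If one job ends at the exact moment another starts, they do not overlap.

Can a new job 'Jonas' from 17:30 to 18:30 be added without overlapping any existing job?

Dmitri: ends 08:00 at or before Jonas starts 17:30 → clear.
Noor: ends 12:30 at or before Jonas starts 17:30 → clear.
Tariq: ends 15:30 at or before Jonas starts 17:30 → clear.
Ravi: starts 14:30 before Jonas ends 18:30, and ends 18:00 after Jonas starts 17:30 → overlap.
Elena: starts 16:30 before Jonas ends 18:30, and ends 19:00 after Jonas starts 17:30 → overlap.
Sofia: starts 17:00 before Jonas ends 18:30, and ends 18:00 after Jonas starts 17:30 → overlap.
Amara: starts 19:00 at or after Jonas ends 18:30 → clear.
Jonas overlaps Elena, Ravi, Sofia.

No — it overlaps Elena, Ravi, Sofia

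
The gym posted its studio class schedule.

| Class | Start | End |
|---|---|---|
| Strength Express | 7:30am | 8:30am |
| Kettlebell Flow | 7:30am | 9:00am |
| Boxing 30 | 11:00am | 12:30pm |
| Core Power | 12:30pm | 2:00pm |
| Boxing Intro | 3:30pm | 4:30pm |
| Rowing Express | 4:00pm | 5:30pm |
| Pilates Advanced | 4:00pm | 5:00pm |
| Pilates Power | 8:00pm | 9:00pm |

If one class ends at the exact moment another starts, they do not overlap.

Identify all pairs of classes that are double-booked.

Boxing Intro & Pilates Advanced, Boxing Intro & Rowing Express, Kettlebell Flow & Strength Express, Pilates Advanced & Rowing Express

Two intervals overlap when each starts before the other ends.
Sorted by start: Strength Express, Kettlebell Flow, Boxing 30, Core Power, Boxing Intro, Rowing Express, Pilates Advanced, Pilates Power.
Kettlebell Flow starts before Strength Express ends → Strength Express and Kettlebell Flow overlap.
Boxing 30 starts after Strength Express ends; Strength Express is clear from here.
Boxing 30 starts after Kettlebell Flow ends; Kettlebell Flow is clear from here.
Core Power starts exactly when Boxing 30 ends (back-to-back, no overlap); Boxing 30 is clear from here.
Boxing Intro starts after Core Power ends; Core Power is clear from here.
Rowing Express starts before Boxing Intro ends → Boxing Intro and Rowing Express overlap.
Pilates Advanced starts before Boxing Intro ends → Boxing Intro and Pilates Advanced overlap.
Pilates Power starts after Boxing Intro ends.
Pilates Advanced starts before Rowing Express ends → Rowing Express and Pilates Advanced overlap.
Pilates Power starts after Rowing Express ends.
Pilates Power starts after Pilates Advanced ends.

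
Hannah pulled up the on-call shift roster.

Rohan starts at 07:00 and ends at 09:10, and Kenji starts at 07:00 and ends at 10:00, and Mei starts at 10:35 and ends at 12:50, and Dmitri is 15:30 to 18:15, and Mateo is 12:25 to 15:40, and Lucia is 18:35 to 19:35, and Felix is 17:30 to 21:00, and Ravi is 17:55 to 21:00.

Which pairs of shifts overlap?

Check each pair: they overlap iff neither finishes before the other starts.
Sorted by start: Rohan, Kenji, Mei, Mateo, Dmitri, Felix, Ravi, Lucia.
Kenji starts before Rohan ends → Rohan and Kenji overlap.
Mei starts after Rohan ends — done with Rohan.
Mei starts after Kenji ends — done with Kenji.
Mateo starts before Mei ends → Mei and Mateo overlap.
Dmitri starts after Mei ends — done with Mei.
Dmitri starts before Mateo ends → Mateo and Dmitri overlap.
Felix starts after Mateo ends — done with Mateo.
Felix starts before Dmitri ends → Dmitri and Felix overlap.
Ravi starts before Dmitri ends → Dmitri and Ravi overlap.
Lucia starts after Dmitri ends.
Ravi starts before Felix ends → Felix and Ravi overlap.
Lucia starts before Felix ends → Felix and Lucia overlap.
Lucia starts before Ravi ends → Ravi and Lucia overlap.

Dmitri & Felix, Dmitri & Mateo, Dmitri & Ravi, Felix & Lucia, Felix & Ravi, Kenji & Rohan, Lucia & Ravi, Mateo & Mei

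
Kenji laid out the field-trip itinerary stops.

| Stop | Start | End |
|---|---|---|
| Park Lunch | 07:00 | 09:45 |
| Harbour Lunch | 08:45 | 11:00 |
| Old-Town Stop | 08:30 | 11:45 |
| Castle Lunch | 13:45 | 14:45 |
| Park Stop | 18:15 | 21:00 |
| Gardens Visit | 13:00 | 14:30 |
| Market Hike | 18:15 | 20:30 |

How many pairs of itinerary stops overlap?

5

Sorted by start: Park Lunch, Old-Town Stop, Harbour Lunch, Gardens Visit, Castle Lunch, Park Stop, Market Hike.
Old-Town Stop starts before Park Lunch ends → Park Lunch and Old-Town Stop overlap.
Harbour Lunch starts before Park Lunch ends → Park Lunch and Harbour Lunch overlap.
Gardens Visit starts after Park Lunch ends, so nothing later overlaps Park Lunch either.
Harbour Lunch starts before Old-Town Stop ends → Old-Town Stop and Harbour Lunch overlap.
Gardens Visit starts after Old-Town Stop ends, so nothing later overlaps Old-Town Stop either.
Gardens Visit starts after Harbour Lunch ends, so nothing later overlaps Harbour Lunch either.
Castle Lunch starts before Gardens Visit ends → Gardens Visit and Castle Lunch overlap.
Park Stop starts after Gardens Visit ends, so nothing later overlaps Gardens Visit either.
Park Stop starts after Castle Lunch ends, so nothing later overlaps Castle Lunch either.
Market Hike starts before Park Stop ends → Park Stop and Market Hike overlap.
Overlapping pairs: Castle Lunch & Gardens Visit, Harbour Lunch & Old-Town Stop, Harbour Lunch & Park Lunch, Market Hike & Park Stop, Old-Town Stop & Park Lunch — 5 in total.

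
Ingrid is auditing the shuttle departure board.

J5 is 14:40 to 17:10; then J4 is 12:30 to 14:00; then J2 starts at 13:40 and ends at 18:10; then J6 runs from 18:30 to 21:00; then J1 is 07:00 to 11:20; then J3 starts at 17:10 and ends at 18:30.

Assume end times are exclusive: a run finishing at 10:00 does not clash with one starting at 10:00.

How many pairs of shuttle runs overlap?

Check each pair: they overlap iff neither finishes before the other starts.
Sorted by start: J1, J4, J2, J5, J3, J6.
J4 starts after J1 ends, so nothing later overlaps J1 either.
J2 starts before J4 ends → J4 and J2 overlap.
J5 starts after J4 ends, so nothing later overlaps J4 either.
J5 starts before J2 ends → J2 and J5 overlap.
J3 starts before J2 ends → J2 and J3 overlap.
J6 starts after J2 ends.
J3 starts exactly when J5 ends (back-to-back, no overlap), so nothing later overlaps J5 either.
J6 starts exactly when J3 ends (back-to-back, no overlap).
Overlapping pairs: J2 & J3, J2 & J4, J2 & J5 — 3 in total.

3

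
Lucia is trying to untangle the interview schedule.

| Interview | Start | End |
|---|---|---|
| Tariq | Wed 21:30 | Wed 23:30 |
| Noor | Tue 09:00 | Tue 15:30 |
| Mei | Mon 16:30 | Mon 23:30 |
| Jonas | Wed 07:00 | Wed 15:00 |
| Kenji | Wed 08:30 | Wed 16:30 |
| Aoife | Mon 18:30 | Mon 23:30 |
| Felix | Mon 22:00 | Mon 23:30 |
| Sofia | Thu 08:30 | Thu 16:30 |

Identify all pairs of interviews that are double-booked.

Sorted by start: Mei, Aoife, Felix, Noor, Jonas, Kenji, Tariq, Sofia.
Aoife starts before Mei ends → Mei and Aoife overlap.
Felix starts before Mei ends → Mei and Felix overlap.
Noor starts after Mei ends, so nothing later overlaps Mei either.
Felix starts before Aoife ends → Aoife and Felix overlap.
Noor starts after Aoife ends, so nothing later overlaps Aoife either.
Noor starts after Felix ends, so nothing later overlaps Felix either.
Jonas starts after Noor ends, so nothing later overlaps Noor either.
Kenji starts before Jonas ends → Jonas and Kenji overlap.
Tariq starts after Jonas ends, so nothing later overlaps Jonas either.
Tariq starts after Kenji ends, so nothing later overlaps Kenji either.
Sofia starts after Tariq ends.

Aoife & Felix, Aoife & Mei, Felix & Mei, Jonas & Kenji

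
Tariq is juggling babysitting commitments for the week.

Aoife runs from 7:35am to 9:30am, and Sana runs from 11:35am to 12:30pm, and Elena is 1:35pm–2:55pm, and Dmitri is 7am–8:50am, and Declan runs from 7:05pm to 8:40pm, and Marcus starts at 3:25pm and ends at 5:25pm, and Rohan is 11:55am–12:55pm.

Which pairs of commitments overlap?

Two intervals overlap when each starts before the other ends.
Sorted by start: Dmitri, Aoife, Sana, Rohan, Elena, Marcus, Declan.
Aoife starts before Dmitri ends → Dmitri and Aoife overlap.
Sana starts after Dmitri ends; Dmitri is clear from here.
Sana starts after Aoife ends; Aoife is clear from here.
Rohan starts before Sana ends → Sana and Rohan overlap.
Elena starts after Sana ends; Sana is clear from here.
Elena starts after Rohan ends; Rohan is clear from here.
Marcus starts after Elena ends; Elena is clear from here.
Declan starts after Marcus ends.

Aoife & Dmitri, Rohan & Sana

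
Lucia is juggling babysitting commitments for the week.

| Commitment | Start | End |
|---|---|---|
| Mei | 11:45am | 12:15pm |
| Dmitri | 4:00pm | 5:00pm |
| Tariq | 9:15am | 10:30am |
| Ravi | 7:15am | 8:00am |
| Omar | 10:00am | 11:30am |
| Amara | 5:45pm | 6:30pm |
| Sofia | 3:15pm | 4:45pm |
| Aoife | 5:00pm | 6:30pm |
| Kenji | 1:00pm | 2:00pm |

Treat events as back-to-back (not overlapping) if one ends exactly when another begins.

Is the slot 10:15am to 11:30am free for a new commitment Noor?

Ravi: ends 8:00am at or before Noor starts 10:15am → clear.
Tariq: starts 9:15am before Noor ends 11:30am, and ends 10:30am after Noor starts 10:15am → overlap.
Omar: starts 10:00am before Noor ends 11:30am, and ends 11:30am after Noor starts 10:15am → overlap.
Mei: starts 11:45am at or after Noor ends 11:30am → clear.
Kenji: starts 1:00pm at or after Noor ends 11:30am → clear.
Sofia: starts 3:15pm at or after Noor ends 11:30am → clear.
Dmitri: starts 4:00pm at or after Noor ends 11:30am → clear.
Aoife: starts 5:00pm at or after Noor ends 11:30am → clear.
Amara: starts 5:45pm at or after Noor ends 11:30am → clear.
Noor overlaps Tariq, Omar.

No — it overlaps Omar, Tariq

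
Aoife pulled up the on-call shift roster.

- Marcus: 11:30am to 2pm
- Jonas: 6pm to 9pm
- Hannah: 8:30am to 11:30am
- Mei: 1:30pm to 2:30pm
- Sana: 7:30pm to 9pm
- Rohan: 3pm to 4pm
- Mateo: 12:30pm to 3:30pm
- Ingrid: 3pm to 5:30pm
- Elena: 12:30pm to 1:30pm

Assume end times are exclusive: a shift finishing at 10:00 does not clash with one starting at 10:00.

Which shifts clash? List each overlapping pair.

Elena & Marcus, Elena & Mateo, Ingrid & Mateo, Ingrid & Rohan, Jonas & Sana, Marcus & Mateo, Marcus & Mei, Mateo & Mei, Mateo & Rohan

Sorted by start: Hannah, Marcus, Elena, Mateo, Mei, Rohan, Ingrid, Jonas, Sana.
Marcus starts exactly when Hannah ends (back-to-back, no overlap), so nothing later overlaps Hannah either.
Elena starts before Marcus ends → Marcus and Elena overlap.
Mateo starts before Marcus ends → Marcus and Mateo overlap.
Mei starts before Marcus ends → Marcus and Mei overlap.
Rohan starts after Marcus ends, so nothing later overlaps Marcus either.
Mateo starts before Elena ends → Elena and Mateo overlap.
Mei starts exactly when Elena ends (back-to-back, no overlap), so nothing later overlaps Elena either.
Mei starts before Mateo ends → Mateo and Mei overlap.
Rohan starts before Mateo ends → Mateo and Rohan overlap.
Ingrid starts before Mateo ends → Mateo and Ingrid overlap.
Jonas starts after Mateo ends, so nothing later overlaps Mateo either.
Rohan starts after Mei ends, so nothing later overlaps Mei either.
Ingrid starts before Rohan ends → Rohan and Ingrid overlap.
Jonas starts after Rohan ends, so nothing later overlaps Rohan either.
Jonas starts after Ingrid ends, so nothing later overlaps Ingrid either.
Sana starts before Jonas ends → Jonas and Sana overlap.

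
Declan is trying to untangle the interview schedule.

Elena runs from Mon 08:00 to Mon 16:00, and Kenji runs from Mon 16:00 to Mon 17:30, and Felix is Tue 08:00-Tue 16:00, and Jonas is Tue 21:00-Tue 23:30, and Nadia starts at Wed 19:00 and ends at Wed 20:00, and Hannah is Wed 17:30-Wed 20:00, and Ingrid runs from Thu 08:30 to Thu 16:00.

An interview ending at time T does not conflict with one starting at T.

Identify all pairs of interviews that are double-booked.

Sorted by start: Elena, Kenji, Felix, Jonas, Hannah, Nadia, Ingrid.
Kenji starts exactly when Elena ends (back-to-back, no overlap), so Elena has no further overlaps.
Felix starts after Kenji ends, so Kenji has no further overlaps.
Jonas starts after Felix ends, so Felix has no further overlaps.
Hannah starts after Jonas ends, so Jonas has no further overlaps.
Nadia starts before Hannah ends → Hannah and Nadia overlap.
Ingrid starts after Hannah ends.
Ingrid starts after Nadia ends.

Hannah & Nadia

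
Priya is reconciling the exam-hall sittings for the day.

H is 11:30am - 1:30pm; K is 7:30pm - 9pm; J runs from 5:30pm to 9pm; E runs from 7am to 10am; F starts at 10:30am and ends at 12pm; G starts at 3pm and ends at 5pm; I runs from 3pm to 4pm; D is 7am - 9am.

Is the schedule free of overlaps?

Two intervals overlap when each starts before the other ends.
Sorted by start: D, E, F, H, G, I, J, K.
E starts before D ends → D and E overlap.
That's a conflict, so the schedule is not conflict-free.

No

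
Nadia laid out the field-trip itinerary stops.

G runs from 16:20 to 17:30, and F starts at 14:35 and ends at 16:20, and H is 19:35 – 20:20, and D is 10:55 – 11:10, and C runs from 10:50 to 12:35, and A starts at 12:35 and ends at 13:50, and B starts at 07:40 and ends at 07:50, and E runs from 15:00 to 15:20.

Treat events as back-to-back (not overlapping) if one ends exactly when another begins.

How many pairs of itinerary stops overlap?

Sorted by start: B, C, D, A, F, E, G, H.
C starts after B ends; B is clear from here.
D starts before C ends → C and D overlap.
A starts exactly when C ends (back-to-back, no overlap); C is clear from here.
A starts after D ends; D is clear from here.
F starts after A ends; A is clear from here.
E starts before F ends → F and E overlap.
G starts exactly when F ends (back-to-back, no overlap); F is clear from here.
G starts after E ends; E is clear from here.
H starts after G ends.
Overlapping pairs: C & D, E & F — 2 in total.

2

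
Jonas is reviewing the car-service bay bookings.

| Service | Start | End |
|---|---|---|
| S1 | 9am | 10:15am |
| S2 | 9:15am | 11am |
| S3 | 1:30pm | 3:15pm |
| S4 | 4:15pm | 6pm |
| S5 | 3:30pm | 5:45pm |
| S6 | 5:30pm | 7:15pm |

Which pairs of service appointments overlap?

Sorted by start: S1, S2, S3, S5, S4, S6.
S2 starts before S1 ends → S1 and S2 overlap.
S3 starts after S1 ends; S1 is clear from here.
S3 starts after S2 ends; S2 is clear from here.
S5 starts after S3 ends; S3 is clear from here.
S4 starts before S5 ends → S5 and S4 overlap.
S6 starts before S5 ends → S5 and S6 overlap.
S6 starts before S4 ends → S4 and S6 overlap.

S1 & S2, S4 & S5, S4 & S6, S5 & S6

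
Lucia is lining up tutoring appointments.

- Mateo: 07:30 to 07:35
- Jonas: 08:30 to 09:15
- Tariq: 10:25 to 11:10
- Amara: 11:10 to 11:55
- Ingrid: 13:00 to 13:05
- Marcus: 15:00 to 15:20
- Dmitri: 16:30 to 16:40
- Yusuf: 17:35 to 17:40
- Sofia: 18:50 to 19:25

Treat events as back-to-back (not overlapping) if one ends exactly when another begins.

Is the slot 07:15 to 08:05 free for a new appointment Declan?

No — it overlaps Mateo

Mateo: starts 07:30 before Declan ends 08:05, and ends 07:35 after Declan starts 07:15 → overlap.
Jonas: starts 08:30 at or after Declan ends 08:05 → clear.
Tariq: starts 10:25 at or after Declan ends 08:05 → clear.
Amara: starts 11:10 at or after Declan ends 08:05 → clear.
Ingrid: starts 13:00 at or after Declan ends 08:05 → clear.
Marcus: starts 15:00 at or after Declan ends 08:05 → clear.
Dmitri: starts 16:30 at or after Declan ends 08:05 → clear.
Yusuf: starts 17:35 at or after Declan ends 08:05 → clear.
Sofia: starts 18:50 at or after Declan ends 08:05 → clear.
Declan overlaps Mateo.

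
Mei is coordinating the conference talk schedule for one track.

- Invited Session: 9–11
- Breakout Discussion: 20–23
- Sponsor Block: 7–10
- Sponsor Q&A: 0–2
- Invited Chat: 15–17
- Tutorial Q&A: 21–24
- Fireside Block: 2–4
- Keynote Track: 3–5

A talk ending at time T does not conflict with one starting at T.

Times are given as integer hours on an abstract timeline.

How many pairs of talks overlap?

3

Two intervals overlap when each starts before the other ends.
Sorted by start: Sponsor Q&A, Fireside Block, Keynote Track, Sponsor Block, Invited Session, Invited Chat, Breakout Discussion, Tutorial Q&A.
Fireside Block starts exactly when Sponsor Q&A ends (back-to-back, no overlap), so nothing later overlaps Sponsor Q&A either.
Keynote Track starts before Fireside Block ends → Fireside Block and Keynote Track overlap.
Sponsor Block starts after Fireside Block ends, so nothing later overlaps Fireside Block either.
Sponsor Block starts after Keynote Track ends, so nothing later overlaps Keynote Track either.
Invited Session starts before Sponsor Block ends → Sponsor Block and Invited Session overlap.
Invited Chat starts after Sponsor Block ends, so nothing later overlaps Sponsor Block either.
Invited Chat starts after Invited Session ends, so nothing later overlaps Invited Session either.
Breakout Discussion starts after Invited Chat ends, so nothing later overlaps Invited Chat either.
Tutorial Q&A starts before Breakout Discussion ends → Breakout Discussion and Tutorial Q&A overlap.
Overlapping pairs: Breakout Discussion & Tutorial Q&A, Fireside Block & Keynote Track, Invited Session & Sponsor Block — 3 in total.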